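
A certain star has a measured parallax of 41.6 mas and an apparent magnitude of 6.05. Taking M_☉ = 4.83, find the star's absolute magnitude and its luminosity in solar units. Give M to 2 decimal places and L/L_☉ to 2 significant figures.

d = 1/p = 1000/41.6 mas = 24.04 pc
M = m − 5 log₁₀ d + 5 = 6.05 − 5·1.3809 + 5 = 4.145
M − M_☉ = 4.145 − 4.83 = -0.685
L/L_☉ = 10^(−0.4 × -0.685) = 1.879

M ≈ 4.15; L/L_☉ ≈ 1.9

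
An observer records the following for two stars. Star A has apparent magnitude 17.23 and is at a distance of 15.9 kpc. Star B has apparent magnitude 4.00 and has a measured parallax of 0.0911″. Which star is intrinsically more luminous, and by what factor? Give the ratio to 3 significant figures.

Star A is more luminous, by a factor of 10.7.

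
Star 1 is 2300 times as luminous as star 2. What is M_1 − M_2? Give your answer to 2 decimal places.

M_1 − M_2 ≈ -8.40

Pogson: ΔM = −2.5 log₁₀(ratio) = −2.5 log₁₀(2300) = −2.5 × 3.3617 = -8.404
Star 1 is brighter, so it has the smaller magnitude: the difference is negative.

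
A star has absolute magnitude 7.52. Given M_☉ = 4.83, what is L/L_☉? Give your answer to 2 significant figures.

L/L_☉ ≈ 0.084

M − M_☉ = 7.52 − 4.83 = 2.690
L/L_☉ = 10^(−0.4 (M − M_☉)) = 10^-1.076 = 0.08395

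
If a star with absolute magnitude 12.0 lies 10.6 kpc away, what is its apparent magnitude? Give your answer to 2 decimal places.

m ≈ 27.13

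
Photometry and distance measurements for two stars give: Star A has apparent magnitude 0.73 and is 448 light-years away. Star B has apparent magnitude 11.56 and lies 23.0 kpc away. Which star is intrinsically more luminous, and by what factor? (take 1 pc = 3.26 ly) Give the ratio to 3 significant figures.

Star A: d = 448 ly / 3.26 = 137.4 pc
Star A: M = m − 5 log₁₀ d + 5 = 0.73 − 5·2.1381 + 5 = -4.960
Star B: d = 23.0 kpc = 23000 pc
Star B: M = m − 5 log₁₀ d + 5 = 11.56 − 5·4.3617 + 5 = -5.249
ΔM = M_A − M_B = -4.960 − (-5.249) = 0.288; smaller M is more luminous → Star B.
L ratio = 10^(0.4 |ΔM|) = 10^0.115 = 1.304

Star B is more luminous, by a factor of 1.30.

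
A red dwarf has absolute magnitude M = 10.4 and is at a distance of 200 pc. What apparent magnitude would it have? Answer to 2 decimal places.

m ≈ 16.91

m = M + 5 log₁₀ d − 5 = 10.4 + 5·2.3010 − 5 = 16.905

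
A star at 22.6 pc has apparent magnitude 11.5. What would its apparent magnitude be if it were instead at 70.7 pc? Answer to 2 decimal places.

m ≈ 13.98

Flux ∝ 1/d², so Δm = 5 log₁₀(d₂/d₁) = 5 log₁₀(70.7/22.6) = 2.477
m₂ = m₁ + Δm = 11.5 + (2.477) = 13.977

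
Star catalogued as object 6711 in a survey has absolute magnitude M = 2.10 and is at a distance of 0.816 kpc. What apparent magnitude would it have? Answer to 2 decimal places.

d = 0.816 kpc = 816.0 pc
m = M + 5 log₁₀ d − 5 = 2.10 + 5·2.9117 − 5 = 11.658

m ≈ 11.66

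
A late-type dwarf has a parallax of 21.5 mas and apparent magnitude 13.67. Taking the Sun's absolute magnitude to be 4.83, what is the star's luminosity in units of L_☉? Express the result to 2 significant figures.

L/L_☉ ≈ 6.3×10^-3

d = 1/p = 1000/21.5 mas = 46.51 pc
M = m − 5 log₁₀ d + 5 = 13.67 − 5·1.6676 + 5 = 10.332
M − M_☉ = 10.332 − 4.83 = 5.502
L/L_☉ = 10^(−0.4 × 5.502) = 6.297×10^-3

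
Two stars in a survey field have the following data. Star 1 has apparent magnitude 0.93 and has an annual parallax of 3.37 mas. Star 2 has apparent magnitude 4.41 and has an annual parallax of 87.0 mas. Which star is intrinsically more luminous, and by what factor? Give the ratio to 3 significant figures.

Star 1 is more luminous, by a factor of 16400.

Star 1: p = 3.37 mas = 3.37×10^-3″ → d = 1/p = 296.7 pc
Star 1: M = m − 5 log₁₀ d + 5 = 0.93 − 5·2.4724 + 5 = -6.432
Star 2: p = 87.0 mas = 0.0870″ → d = 1/p = 11.49 pc
Star 2: M = m − 5 log₁₀ d + 5 = 4.41 − 5·1.0605 + 5 = 4.108
ΔM = M_1 − M_2 = -6.432 − (4.108) = -10.539; smaller M is more luminous → Star 1.
L ratio = 10^(0.4 |ΔM|) = 10^4.216 = 16440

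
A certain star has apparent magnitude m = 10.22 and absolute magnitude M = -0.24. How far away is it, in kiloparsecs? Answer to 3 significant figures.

d ≈ 1.24 kpc

Distance modulus: m − M = 10.22 − (-0.24) = 10.460
m − M = 5 log₁₀ d − 5
log₁₀ d = (m − M)/5 + 1 = 3.0920
d = 10^3.0920 = 1236 pc
= 1.236 kpc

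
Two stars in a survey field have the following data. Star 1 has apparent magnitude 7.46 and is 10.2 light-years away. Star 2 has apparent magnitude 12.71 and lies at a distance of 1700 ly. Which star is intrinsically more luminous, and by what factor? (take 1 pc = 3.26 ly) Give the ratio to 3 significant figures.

Star 2 is more luminous, by a factor of 221.

Star 1: d = 10.2 ly / 3.26 = 3.129 pc
Star 1: M = m − 5 log₁₀ d + 5 = 7.46 − 5·0.4954 + 5 = 9.983
Star 2: d = 1700 ly / 3.26 = 521.5 pc
Star 2: M = m − 5 log₁₀ d + 5 = 12.71 − 5·2.7172 + 5 = 4.124
ΔM = M_1 − M_2 = 9.983 − (4.124) = 5.859; smaller M is more luminous → Star 2.
L ratio = 10^(0.4 |ΔM|) = 10^2.344 = 220.6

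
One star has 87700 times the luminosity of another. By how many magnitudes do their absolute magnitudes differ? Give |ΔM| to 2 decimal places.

|ΔM| ≈ 12.36

Pogson: ΔM = −2.5 log₁₀(ratio) = −2.5 log₁₀(87700) = −2.5 × 4.9430 = -12.357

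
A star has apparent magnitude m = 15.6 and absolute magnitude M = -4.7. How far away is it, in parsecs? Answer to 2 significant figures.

μ = m − M = 20.300
m − M = 5 log₁₀ d − 5
log₁₀ d = (m − M)/5 + 1 = 5.0600
d = 10^5.0600 = 114800 pc

d ≈ 110000 pc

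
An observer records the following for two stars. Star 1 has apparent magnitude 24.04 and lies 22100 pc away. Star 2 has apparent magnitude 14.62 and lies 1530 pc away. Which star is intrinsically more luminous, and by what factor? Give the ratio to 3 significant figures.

Star 1: M = m − 5 log₁₀ d + 5 = 24.04 − 5·4.3444 + 5 = 7.318
Star 2: M = m − 5 log₁₀ d + 5 = 14.62 − 5·3.1847 + 5 = 3.697
ΔM = M_1 − M_2 = 7.318 − (3.697) = 3.621; smaller M is more luminous → Star 2.
L ratio = 10^(0.4 |ΔM|) = 10^1.449 = 28.09

Star 2 is more luminous, by a factor of 28.1.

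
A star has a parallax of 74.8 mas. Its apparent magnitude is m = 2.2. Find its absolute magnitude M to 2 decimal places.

M ≈ 1.57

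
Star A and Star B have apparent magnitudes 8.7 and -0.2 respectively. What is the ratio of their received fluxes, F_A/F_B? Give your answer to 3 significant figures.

F_A/F_B ≈ 2.75×10^-4

Δm = 8.7 − (-0.2) = 8.9
Flux ratio = 10^(−0.4 Δm) = 10^(−0.4 × 8.9) = 10^-3.560 = 2.754×10^-4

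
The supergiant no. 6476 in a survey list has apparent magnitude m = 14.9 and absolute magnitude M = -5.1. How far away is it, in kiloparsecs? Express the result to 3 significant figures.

d ≈ 100 kpc

μ = m − M = 20.000
m − M = 5 log₁₀ d − 5
log₁₀ d = (m − M)/5 + 1 = 5.0000
d = 10^5.0000 = 100000 pc
= 100.0 kpc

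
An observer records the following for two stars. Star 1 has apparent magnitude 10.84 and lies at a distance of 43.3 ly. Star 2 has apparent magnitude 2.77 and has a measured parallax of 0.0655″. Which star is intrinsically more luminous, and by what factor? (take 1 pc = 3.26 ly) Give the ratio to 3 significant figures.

Star 1: d = 43.3 ly / 3.26 = 13.28 pc
Star 1: M = m − 5 log₁₀ d + 5 = 10.84 − 5·1.1233 + 5 = 10.224
Star 2: d = 1/p = 1/0.0655″ = 15.27 pc
Star 2: M = m − 5 log₁₀ d + 5 = 2.77 − 5·1.1838 + 5 = 1.851
ΔM = M_1 − M_2 = 10.224 − (1.851) = 8.372; smaller M is more luminous → Star 2.
L ratio = 10^(0.4 |ΔM|) = 10^3.349 = 2233

Star 2 is more luminous, by a factor of 2230.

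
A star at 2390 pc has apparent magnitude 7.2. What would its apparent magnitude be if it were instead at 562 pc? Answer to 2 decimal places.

m ≈ 4.06

Flux ∝ 1/d², so Δm = 5 log₁₀(d₂/d₁) = 5 log₁₀(562/2390) = -3.143
m₂ = m₁ + Δm = 7.2 + (-3.143) = 4.057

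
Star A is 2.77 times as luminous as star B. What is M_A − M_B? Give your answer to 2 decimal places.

Pogson: ΔM = −2.5 log₁₀(ratio) = −2.5 log₁₀(2.77) = −2.5 × 0.4425 = -1.106
Star A is brighter, so it has the smaller magnitude: the difference is negative.

M_A − M_B ≈ -1.11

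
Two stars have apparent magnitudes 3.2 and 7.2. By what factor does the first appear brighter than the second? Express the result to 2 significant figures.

40

Δm = 3.2 − (7.2) = -4.0
Flux ratio = 10^(−0.4 Δm) = 10^(−0.4 × -4.0) = 10^1.600 = 39.81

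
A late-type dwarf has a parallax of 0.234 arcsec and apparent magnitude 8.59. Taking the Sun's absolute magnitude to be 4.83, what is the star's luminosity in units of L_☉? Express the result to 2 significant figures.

d = 1/p = 1/0.234″ = 4.274 pc
M = m − 5 log₁₀ d + 5 = 8.59 − 5·0.6308 + 5 = 10.436
M − M_☉ = 10.436 − 4.83 = 5.606
L/L_☉ = 10^(−0.4 × 5.606) = 5.722×10^-3

L/L_☉ ≈ 5.7×10^-3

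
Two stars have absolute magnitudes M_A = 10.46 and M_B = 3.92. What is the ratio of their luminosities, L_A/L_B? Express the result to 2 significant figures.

ΔM = M_A − M_B = 6.54
L_A/L_B = 10^(−0.4 ΔM) = 10^-2.616 = 2.421×10^-3

L_A/L_B ≈ 2.4×10^-3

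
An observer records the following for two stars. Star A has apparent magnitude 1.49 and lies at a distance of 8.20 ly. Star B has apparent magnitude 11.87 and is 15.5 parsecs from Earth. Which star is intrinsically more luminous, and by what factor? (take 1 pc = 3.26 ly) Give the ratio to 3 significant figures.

Star A: d = 8.20 ly / 3.26 = 2.515 pc
Star A: M = m − 5 log₁₀ d + 5 = 1.49 − 5·0.4006 + 5 = 4.487
Star B: M = m − 5 log₁₀ d + 5 = 11.87 − 5·1.1903 + 5 = 10.918
ΔM = M_A − M_B = 4.487 − (10.918) = -6.431; smaller M is more luminous → Star A.
L ratio = 10^(0.4 |ΔM|) = 10^2.573 = 373.7

Star A is more luminous, by a factor of 374.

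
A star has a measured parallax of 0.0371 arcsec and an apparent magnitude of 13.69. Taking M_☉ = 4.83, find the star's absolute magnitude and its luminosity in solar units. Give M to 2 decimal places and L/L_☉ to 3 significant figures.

M ≈ 11.54; L/L_☉ ≈ 2.08×10^-3

d = 1/p = 1/0.0371″ = 26.95 pc
M = m − 5 log₁₀ d + 5 = 13.69 − 5·1.4306 + 5 = 11.537
M − M_☉ = 11.537 − 4.83 = 6.707
L/L_☉ = 10^(−0.4 × 6.707) = 2.076×10^-3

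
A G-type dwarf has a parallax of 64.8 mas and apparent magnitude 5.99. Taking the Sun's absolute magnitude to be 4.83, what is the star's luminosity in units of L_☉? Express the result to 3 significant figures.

d = 1/p = 1000/64.8 mas = 15.43 pc
M = m − 5 log₁₀ d + 5 = 5.99 − 5·1.1884 + 5 = 5.048
M − M_☉ = 5.048 − 4.83 = 0.218
L/L_☉ = 10^(−0.4 × 0.218) = 0.8182

L/L_☉ ≈ 0.818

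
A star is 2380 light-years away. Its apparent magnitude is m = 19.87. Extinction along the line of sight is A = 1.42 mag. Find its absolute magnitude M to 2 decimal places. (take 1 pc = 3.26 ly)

d = 2380 ly / 3.26 = 730.1 pc
5 log₁₀(d/10 pc) = 5 log₁₀(730.1) − 5 = 9.317
M = m − 5 log₁₀(d/10) − A = 19.87 − 9.317 − 1.42 = 9.133

M ≈ 9.13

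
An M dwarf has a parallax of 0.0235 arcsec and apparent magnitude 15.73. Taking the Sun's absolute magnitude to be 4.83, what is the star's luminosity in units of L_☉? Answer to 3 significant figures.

d = 1/p = 1/0.0235″ = 42.55 pc
M = m − 5 log₁₀ d + 5 = 15.73 − 5·1.6289 + 5 = 12.585
M − M_☉ = 12.585 − 4.83 = 7.755
L/L_☉ = 10^(−0.4 × 7.755) = 7.904×10^-4

L/L_☉ ≈ 7.90×10^-4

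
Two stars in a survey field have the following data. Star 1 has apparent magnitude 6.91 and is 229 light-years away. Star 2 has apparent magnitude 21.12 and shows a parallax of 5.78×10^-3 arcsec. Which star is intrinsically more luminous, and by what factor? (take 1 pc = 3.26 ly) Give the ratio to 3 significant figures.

Star 1 is more luminous, by a factor of 79600.

Star 1: d = 229 ly / 3.26 = 70.25 pc
Star 1: M = m − 5 log₁₀ d + 5 = 6.91 − 5·1.8466 + 5 = 2.677
Star 2: d = 1/p = 1/5.78×10^-3″ = 173.0 pc
Star 2: M = m − 5 log₁₀ d + 5 = 21.12 − 5·2.2381 + 5 = 14.930
ΔM = M_1 − M_2 = 2.677 − (14.930) = -12.253; smaller M is more luminous → Star 1.
L ratio = 10^(0.4 |ΔM|) = 10^4.901 = 79630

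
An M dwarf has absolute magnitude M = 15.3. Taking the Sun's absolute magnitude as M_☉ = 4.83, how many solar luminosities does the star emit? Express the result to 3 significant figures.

M − M_☉ = 15.3 − 4.83 = 10.470
L/L_☉ = 10^(−0.4 (M − M_☉)) = 10^-4.188 = 6.486×10^-5

L/L_☉ ≈ 6.49×10^-5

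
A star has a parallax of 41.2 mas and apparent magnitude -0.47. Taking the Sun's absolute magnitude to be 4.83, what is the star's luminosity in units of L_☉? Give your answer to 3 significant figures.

L/L_☉ ≈ 777

d = 1/p = 1000/41.2 mas = 24.27 pc
M = m − 5 log₁₀ d + 5 = -0.47 − 5·1.3851 + 5 = -2.396
M − M_☉ = -2.396 − 4.83 = -7.226
L/L_☉ = 10^(−0.4 × -7.226) = 776.6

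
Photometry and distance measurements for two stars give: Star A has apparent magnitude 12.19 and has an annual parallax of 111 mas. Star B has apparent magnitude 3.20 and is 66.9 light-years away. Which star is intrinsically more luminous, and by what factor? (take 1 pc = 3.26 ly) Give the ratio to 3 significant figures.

Star B is more luminous, by a factor of 20500.

Star A: p = 111 mas = 0.111″ → d = 1/p = 9.009 pc
Star A: M = m − 5 log₁₀ d + 5 = 12.19 − 5·0.9547 + 5 = 12.417
Star B: d = 66.9 ly / 3.26 = 20.52 pc
Star B: M = m − 5 log₁₀ d + 5 = 3.20 − 5·1.3122 + 5 = 1.639
ΔM = M_A − M_B = 12.417 − (1.639) = 10.778; smaller M is more luminous → Star B.
L ratio = 10^(0.4 |ΔM|) = 10^4.311 = 20470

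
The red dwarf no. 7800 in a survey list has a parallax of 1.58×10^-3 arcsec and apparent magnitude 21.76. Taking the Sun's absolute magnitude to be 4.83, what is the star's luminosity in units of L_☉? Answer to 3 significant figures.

L/L_☉ ≈ 6.77×10^-4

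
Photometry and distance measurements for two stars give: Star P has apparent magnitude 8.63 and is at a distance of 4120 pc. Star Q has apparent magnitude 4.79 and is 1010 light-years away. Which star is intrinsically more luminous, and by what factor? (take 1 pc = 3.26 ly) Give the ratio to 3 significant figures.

Star P: M = m − 5 log₁₀ d + 5 = 8.63 − 5·3.6149 + 5 = -4.444
Star Q: d = 1010 ly / 3.26 = 309.8 pc
Star Q: M = m − 5 log₁₀ d + 5 = 4.79 − 5·2.4911 + 5 = -2.666
ΔM = M_P − M_Q = -4.444 − (-2.666) = -1.779; smaller M is more luminous → Star P.
L ratio = 10^(0.4 |ΔM|) = 10^0.712 = 5.147

Star P is more luminous, by a factor of 5.15.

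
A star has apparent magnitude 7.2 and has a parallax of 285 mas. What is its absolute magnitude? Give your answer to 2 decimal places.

M ≈ 9.47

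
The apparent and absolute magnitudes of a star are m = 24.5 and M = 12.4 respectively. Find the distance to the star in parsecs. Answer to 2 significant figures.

d ≈ 2600 pc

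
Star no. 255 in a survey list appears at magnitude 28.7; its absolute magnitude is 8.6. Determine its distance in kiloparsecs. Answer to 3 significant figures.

Distance modulus: m − M = 28.7 − (8.6) = 20.100
m − M = 5 log₁₀ d − 5
log₁₀ d = (m − M)/5 + 1 = 5.0200
d = 10^5.0200 = 104700 pc
= 104.7 kpc

d ≈ 105 kpc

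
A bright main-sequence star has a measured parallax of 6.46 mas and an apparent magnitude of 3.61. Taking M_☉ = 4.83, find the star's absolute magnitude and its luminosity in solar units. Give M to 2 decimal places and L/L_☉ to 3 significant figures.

M ≈ -2.34; L/L_☉ ≈ 737

d = 1/p = 1000/6.46 mas = 154.8 pc
M = m − 5 log₁₀ d + 5 = 3.61 − 5·2.1898 + 5 = -2.339
M − M_☉ = -2.339 − 4.83 = -7.169
L/L_☉ = 10^(−0.4 × -7.169) = 737.1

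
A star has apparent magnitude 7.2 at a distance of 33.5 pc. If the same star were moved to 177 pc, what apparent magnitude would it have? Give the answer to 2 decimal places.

m ≈ 10.81

Flux ∝ 1/d², so Δm = 5 log₁₀(d₂/d₁) = 5 log₁₀(177/33.5) = 3.615
m₂ = m₁ + Δm = 7.2 + (3.615) = 10.815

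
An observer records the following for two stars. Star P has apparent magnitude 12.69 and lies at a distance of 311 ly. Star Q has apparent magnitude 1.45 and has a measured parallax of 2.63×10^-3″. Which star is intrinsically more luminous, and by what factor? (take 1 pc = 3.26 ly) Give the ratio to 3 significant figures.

Star P: d = 311 ly / 3.26 = 95.40 pc
Star P: M = m − 5 log₁₀ d + 5 = 12.69 − 5·1.9795 + 5 = 7.792
Star Q: d = 1/p = 1/2.63×10^-3″ = 380.2 pc
Star Q: M = m − 5 log₁₀ d + 5 = 1.45 − 5·2.5800 + 5 = -6.450
ΔM = M_P − M_Q = 7.792 − (-6.450) = 14.243; smaller M is more luminous → Star Q.
L ratio = 10^(0.4 |ΔM|) = 10^5.697 = 497700

Star Q is more luminous, by a factor of 498000.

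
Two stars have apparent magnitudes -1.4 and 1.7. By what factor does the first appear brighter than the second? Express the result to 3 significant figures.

Magnitude difference = -3.1
Flux ratio = 10^(−0.4 Δm) = 10^(−0.4 × -3.1) = 10^1.240 = 17.38

17.4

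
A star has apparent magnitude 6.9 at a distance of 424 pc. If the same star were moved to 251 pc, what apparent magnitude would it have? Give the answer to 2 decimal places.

Flux ∝ 1/d², so Δm = 5 log₁₀(d₂/d₁) = 5 log₁₀(251/424) = -1.138
m₂ = m₁ + Δm = 6.9 + (-1.138) = 5.762

m ≈ 5.76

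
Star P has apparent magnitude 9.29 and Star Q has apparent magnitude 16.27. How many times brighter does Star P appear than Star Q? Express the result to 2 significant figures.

Magnitude difference = -6.98
Flux ratio = 10^(−0.4 Δm) = 10^(−0.4 × -6.98) = 10^2.792 = 619.4

620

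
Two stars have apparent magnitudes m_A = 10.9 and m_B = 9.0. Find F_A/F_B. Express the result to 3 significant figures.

Δm = 10.9 − (9.0) = 1.9
Flux ratio = 10^(−0.4 Δm) = 10^(−0.4 × 1.9) = 10^-0.760 = 0.1738

F_A/F_B ≈ 0.174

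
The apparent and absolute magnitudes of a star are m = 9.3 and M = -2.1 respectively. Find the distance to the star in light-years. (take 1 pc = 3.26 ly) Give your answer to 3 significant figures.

d ≈ 6210 ly

μ = m − M = 11.400
m − M = 5 log₁₀ d − 5
log₁₀ d = (m − M)/5 + 1 = 3.2800
d = 10^3.2800 = 1905 pc
= 6212 ly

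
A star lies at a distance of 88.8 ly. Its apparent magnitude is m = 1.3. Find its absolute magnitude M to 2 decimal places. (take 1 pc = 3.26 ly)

d = 88.8 ly / 3.26 = 27.24 pc
5 log₁₀(d/10 pc) = 5 log₁₀(27.24) − 5 = 2.176
M = m − 5 log₁₀(d/10) = 1.3 − 2.176 = -0.876

M ≈ -0.88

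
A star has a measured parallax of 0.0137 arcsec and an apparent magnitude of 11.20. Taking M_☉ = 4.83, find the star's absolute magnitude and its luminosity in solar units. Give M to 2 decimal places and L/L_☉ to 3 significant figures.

M ≈ 6.88; L/L_☉ ≈ 0.151

d = 1/p = 1/0.0137″ = 72.99 pc
M = m − 5 log₁₀ d + 5 = 11.20 − 5·1.8633 + 5 = 6.884
M − M_☉ = 6.884 − 4.83 = 2.054
L/L_☉ = 10^(−0.4 × 2.054) = 0.1509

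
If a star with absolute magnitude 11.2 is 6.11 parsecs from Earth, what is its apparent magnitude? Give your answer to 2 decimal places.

m ≈ 10.13

m = M + 5 log₁₀ d − 5 = 11.2 + 5·0.7860 − 5 = 10.130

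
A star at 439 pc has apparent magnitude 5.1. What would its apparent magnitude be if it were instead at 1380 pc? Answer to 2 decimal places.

Flux ∝ 1/d², so Δm = 5 log₁₀(d₂/d₁) = 5 log₁₀(1380/439) = 2.487
m₂ = m₁ + Δm = 5.1 + (2.487) = 7.587

m ≈ 7.59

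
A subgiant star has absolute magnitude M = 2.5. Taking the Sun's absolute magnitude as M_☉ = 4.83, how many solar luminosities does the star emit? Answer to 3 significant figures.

L/L_☉ ≈ 8.55

M − M_☉ = 2.5 − 4.83 = -2.330
L/L_☉ = 10^(−0.4 (M − M_☉)) = 10^0.932 = 8.551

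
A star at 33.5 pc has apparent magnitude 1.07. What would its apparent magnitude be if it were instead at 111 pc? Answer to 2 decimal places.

Flux ∝ 1/d², so Δm = 5 log₁₀(d₂/d₁) = 5 log₁₀(111/33.5) = 2.601
m₂ = m₁ + Δm = 1.07 + (2.601) = 3.671

m ≈ 3.67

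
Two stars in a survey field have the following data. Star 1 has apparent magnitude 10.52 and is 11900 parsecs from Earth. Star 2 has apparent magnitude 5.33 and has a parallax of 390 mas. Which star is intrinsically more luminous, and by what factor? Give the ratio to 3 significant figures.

Star 1: M = m − 5 log₁₀ d + 5 = 10.52 − 5·4.0755 + 5 = -4.858
Star 2: p = 390 mas = 0.390″ → d = 1/p = 2.564 pc
Star 2: M = m − 5 log₁₀ d + 5 = 5.33 − 5·0.4089 + 5 = 8.285
ΔM = M_1 − M_2 = -4.858 − (8.285) = -13.143; smaller M is more luminous → Star 1.
L ratio = 10^(0.4 |ΔM|) = 10^5.257 = 180800

Star 1 is more luminous, by a factor of 181000.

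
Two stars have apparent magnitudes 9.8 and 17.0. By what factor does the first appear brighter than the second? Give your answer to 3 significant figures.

Δm = 9.8 − (17.0) = -7.2
Flux ratio = 10^(−0.4 Δm) = 10^(−0.4 × -7.2) = 10^2.880 = 758.6

759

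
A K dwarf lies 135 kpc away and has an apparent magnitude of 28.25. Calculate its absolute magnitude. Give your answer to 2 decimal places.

M ≈ 7.60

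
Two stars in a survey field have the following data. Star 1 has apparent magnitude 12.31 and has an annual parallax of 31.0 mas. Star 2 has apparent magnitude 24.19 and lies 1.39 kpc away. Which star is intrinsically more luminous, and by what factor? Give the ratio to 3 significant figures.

Star 1 is more luminous, by a factor of 30.4.

Star 1: p = 31.0 mas = 0.0310″ → d = 1/p = 32.26 pc
Star 1: M = m − 5 log₁₀ d + 5 = 12.31 − 5·1.5086 + 5 = 9.767
Star 2: d = 1.39 kpc = 1390 pc
Star 2: M = m − 5 log₁₀ d + 5 = 24.19 − 5·3.1430 + 5 = 13.475
ΔM = M_1 − M_2 = 9.767 − (13.475) = -3.708; smaller M is more luminous → Star 1.
L ratio = 10^(0.4 |ΔM|) = 10^1.483 = 30.43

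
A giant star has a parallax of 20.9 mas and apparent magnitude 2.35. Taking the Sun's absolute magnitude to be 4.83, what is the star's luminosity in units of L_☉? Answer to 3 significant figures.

d = 1/p = 1000/20.9 mas = 47.85 pc
M = m − 5 log₁₀ d + 5 = 2.35 − 5·1.6799 + 5 = -1.049
M − M_☉ = -1.049 − 4.83 = -5.879
L/L_☉ = 10^(−0.4 × -5.879) = 224.8

L/L_☉ ≈ 225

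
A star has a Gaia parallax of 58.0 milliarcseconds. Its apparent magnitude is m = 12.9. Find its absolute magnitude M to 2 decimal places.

p = 58.0 mas = 0.0580″ → d = 1/p = 17.24 pc
5 log₁₀(d/10 pc) = 5 log₁₀(17.24) − 5 = 1.183
M = m − 5 log₁₀(d/10) = 12.9 − 1.183 = 11.717

M ≈ 11.72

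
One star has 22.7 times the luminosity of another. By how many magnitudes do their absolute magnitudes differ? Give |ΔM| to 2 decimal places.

Pogson: ΔM = −2.5 log₁₀(ratio) = −2.5 log₁₀(22.7) = −2.5 × 1.3560 = -3.390

|ΔM| ≈ 3.39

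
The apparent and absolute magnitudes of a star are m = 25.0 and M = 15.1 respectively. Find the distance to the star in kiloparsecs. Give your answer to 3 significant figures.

μ = m − M = 9.900
m − M = 5 log₁₀ d − 5
log₁₀ d = (m − M)/5 + 1 = 2.9800
d = 10^2.9800 = 955.0 pc
= 0.9550 kpc

d ≈ 0.955 kpc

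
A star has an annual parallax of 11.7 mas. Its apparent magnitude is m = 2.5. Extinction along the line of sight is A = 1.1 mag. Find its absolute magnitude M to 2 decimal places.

p = 11.7 mas = 0.0117″ → d = 1/p = 85.47 pc
5 log₁₀(d/10 pc) = 5 log₁₀(85.47) − 5 = 4.659
M = m − 5 log₁₀(d/10) − A = 2.5 − 4.659 − 1.1 = -3.259

M ≈ -3.26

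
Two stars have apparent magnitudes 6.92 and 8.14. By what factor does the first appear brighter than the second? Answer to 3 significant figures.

3.08

Δm = 6.92 − (8.14) = -1.22
Flux ratio = 10^(−0.4 Δm) = 10^(−0.4 × -1.22) = 10^0.488 = 3.076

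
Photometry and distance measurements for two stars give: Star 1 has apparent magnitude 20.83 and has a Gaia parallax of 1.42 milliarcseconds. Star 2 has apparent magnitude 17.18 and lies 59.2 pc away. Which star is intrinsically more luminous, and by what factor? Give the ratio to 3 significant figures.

Star 1 is more luminous, by a factor of 4.91.

Star 1: p = 1.42 mas = 1.42×10^-3″ → d = 1/p = 704.2 pc
Star 1: M = m − 5 log₁₀ d + 5 = 20.83 − 5·2.8477 + 5 = 11.591
Star 2: M = m − 5 log₁₀ d + 5 = 17.18 − 5·1.7723 + 5 = 13.318
ΔM = M_1 − M_2 = 11.591 − (13.318) = -1.727; smaller M is more luminous → Star 1.
L ratio = 10^(0.4 |ΔM|) = 10^0.691 = 4.907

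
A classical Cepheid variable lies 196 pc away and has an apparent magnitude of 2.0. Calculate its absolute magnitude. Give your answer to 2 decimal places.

5 log₁₀(d/10 pc) = 5 log₁₀(196.0) − 5 = 6.461
M = m − 5 log₁₀(d/10) = 2.0 − 6.461 = -4.461

M ≈ -4.46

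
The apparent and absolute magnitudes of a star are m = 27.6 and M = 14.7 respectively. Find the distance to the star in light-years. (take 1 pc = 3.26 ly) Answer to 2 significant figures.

d ≈ 12000 ly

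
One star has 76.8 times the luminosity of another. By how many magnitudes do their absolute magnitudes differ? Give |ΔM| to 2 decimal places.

Pogson: ΔM = −2.5 log₁₀(ratio) = −2.5 log₁₀(76.8) = −2.5 × 1.8854 = -4.713

|ΔM| ≈ 4.71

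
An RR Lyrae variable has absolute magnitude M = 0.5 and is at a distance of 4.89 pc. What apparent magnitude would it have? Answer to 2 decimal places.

m ≈ -1.05

m = M + 5 log₁₀ d − 5 = 0.5 + 5·0.6893 − 5 = -1.053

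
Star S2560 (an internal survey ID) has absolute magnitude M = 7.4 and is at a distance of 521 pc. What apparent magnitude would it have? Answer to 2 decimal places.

m ≈ 15.98

m = M + 5 log₁₀ d − 5 = 7.4 + 5·2.7168 − 5 = 15.984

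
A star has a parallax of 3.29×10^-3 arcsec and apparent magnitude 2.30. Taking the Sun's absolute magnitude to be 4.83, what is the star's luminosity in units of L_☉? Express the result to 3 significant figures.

L/L_☉ ≈ 9500

d = 1/p = 1/3.29×10^-3″ = 304.0 pc
M = m − 5 log₁₀ d + 5 = 2.30 − 5·2.4828 + 5 = -5.114
M − M_☉ = -5.114 − 4.83 = -9.944
L/L_☉ = 10^(−0.4 × -9.944) = 9497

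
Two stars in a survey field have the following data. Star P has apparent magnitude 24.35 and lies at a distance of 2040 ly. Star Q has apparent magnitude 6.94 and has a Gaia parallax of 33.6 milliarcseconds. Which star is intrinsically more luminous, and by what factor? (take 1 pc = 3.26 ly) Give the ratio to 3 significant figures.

Star P: d = 2040 ly / 3.26 = 625.8 pc
Star P: M = m − 5 log₁₀ d + 5 = 24.35 − 5·2.7964 + 5 = 15.368
Star Q: p = 33.6 mas = 0.0336″ → d = 1/p = 29.76 pc
Star Q: M = m − 5 log₁₀ d + 5 = 6.94 − 5·1.4737 + 5 = 4.572
ΔM = M_P − M_Q = 15.368 − (4.572) = 10.796; smaller M is more luminous → Star Q.
L ratio = 10^(0.4 |ΔM|) = 10^4.318 = 20820

Star Q is more luminous, by a factor of 20800.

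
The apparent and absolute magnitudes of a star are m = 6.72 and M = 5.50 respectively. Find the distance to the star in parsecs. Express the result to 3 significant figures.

d ≈ 17.5 pc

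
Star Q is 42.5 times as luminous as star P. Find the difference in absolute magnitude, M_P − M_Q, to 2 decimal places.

M_P − M_Q ≈ 4.07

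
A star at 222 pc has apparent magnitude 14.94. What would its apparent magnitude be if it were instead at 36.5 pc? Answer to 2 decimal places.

m ≈ 11.02

Flux ∝ 1/d², so Δm = 5 log₁₀(d₂/d₁) = 5 log₁₀(36.5/222) = -3.920
m₂ = m₁ + Δm = 14.94 + (-3.920) = 11.020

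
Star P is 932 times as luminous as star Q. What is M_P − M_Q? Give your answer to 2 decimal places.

M_P − M_Q ≈ -7.42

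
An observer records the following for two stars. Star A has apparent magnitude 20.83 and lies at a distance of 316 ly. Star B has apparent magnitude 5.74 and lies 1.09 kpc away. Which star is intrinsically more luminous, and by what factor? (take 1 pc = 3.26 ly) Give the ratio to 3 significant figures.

Star A: d = 316 ly / 3.26 = 96.93 pc
Star A: M = m − 5 log₁₀ d + 5 = 20.83 − 5·1.9865 + 5 = 15.898
Star B: d = 1.09 kpc = 1090 pc
Star B: M = m − 5 log₁₀ d + 5 = 5.74 − 5·3.0374 + 5 = -4.447
ΔM = M_A − M_B = 15.898 − (-4.447) = 20.345; smaller M is more luminous → Star B.
L ratio = 10^(0.4 |ΔM|) = 10^8.138 = 1.374×10^8

Star B is more luminous, by a factor of 1.37×10^8.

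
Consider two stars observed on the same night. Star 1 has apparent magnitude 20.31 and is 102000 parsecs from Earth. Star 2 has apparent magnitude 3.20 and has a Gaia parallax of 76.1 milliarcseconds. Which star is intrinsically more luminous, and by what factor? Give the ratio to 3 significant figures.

Star 1 is more luminous, by a factor of 8.63.

Star 1: M = m − 5 log₁₀ d + 5 = 20.31 − 5·5.0086 + 5 = 0.267
Star 2: p = 76.1 mas = 0.0761″ → d = 1/p = 13.14 pc
Star 2: M = m − 5 log₁₀ d + 5 = 3.20 − 5·1.1186 + 5 = 2.607
ΔM = M_1 − M_2 = 0.267 − (2.607) = -2.340; smaller M is more luminous → Star 1.
L ratio = 10^(0.4 |ΔM|) = 10^0.936 = 8.629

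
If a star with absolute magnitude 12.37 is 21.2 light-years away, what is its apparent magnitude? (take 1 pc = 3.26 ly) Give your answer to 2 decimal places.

d = 21.2 ly / 3.26 = 6.503 pc
m = M + 5 log₁₀ d − 5 = 12.37 + 5·0.8131 − 5 = 11.436

m ≈ 11.44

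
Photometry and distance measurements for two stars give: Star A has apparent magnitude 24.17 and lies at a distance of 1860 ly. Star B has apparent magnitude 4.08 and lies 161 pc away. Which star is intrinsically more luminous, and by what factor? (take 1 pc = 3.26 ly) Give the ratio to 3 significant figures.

Star B is more luminous, by a factor of 8.65×10^6.

Star A: d = 1860 ly / 3.26 = 570.6 pc
Star A: M = m − 5 log₁₀ d + 5 = 24.17 − 5·2.7563 + 5 = 15.389
Star B: M = m − 5 log₁₀ d + 5 = 4.08 − 5·2.2068 + 5 = -1.954
ΔM = M_A − M_B = 15.389 − (-1.954) = 17.343; smaller M is more luminous → Star B.
L ratio = 10^(0.4 |ΔM|) = 10^6.937 = 8.651×10^6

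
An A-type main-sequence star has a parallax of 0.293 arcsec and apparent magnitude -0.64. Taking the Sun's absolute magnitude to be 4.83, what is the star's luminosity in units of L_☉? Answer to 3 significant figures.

L/L_☉ ≈ 18.0

d = 1/p = 1/0.293″ = 3.413 pc
M = m − 5 log₁₀ d + 5 = -0.64 − 5·0.5331 + 5 = 1.694
M − M_☉ = 1.694 − 4.83 = -3.136
L/L_☉ = 10^(−0.4 × -3.136) = 17.96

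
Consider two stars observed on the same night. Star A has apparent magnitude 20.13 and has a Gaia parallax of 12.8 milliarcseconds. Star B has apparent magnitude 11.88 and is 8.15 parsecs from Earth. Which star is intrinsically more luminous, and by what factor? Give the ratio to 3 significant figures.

Star A: p = 12.8 mas = 0.0128″ → d = 1/p = 78.12 pc
Star A: M = m − 5 log₁₀ d + 5 = 20.13 − 5·1.8928 + 5 = 15.666
Star B: M = m − 5 log₁₀ d + 5 = 11.88 − 5·0.9112 + 5 = 12.324
ΔM = M_A − M_B = 15.666 − (12.324) = 3.342; smaller M is more luminous → Star B.
L ratio = 10^(0.4 |ΔM|) = 10^1.337 = 21.71

Star B is more luminous, by a factor of 21.7.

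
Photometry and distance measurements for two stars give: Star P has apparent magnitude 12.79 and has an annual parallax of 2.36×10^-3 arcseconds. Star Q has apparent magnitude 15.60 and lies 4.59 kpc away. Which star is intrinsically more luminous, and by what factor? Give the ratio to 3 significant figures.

Star Q is more luminous, by a factor of 8.82.

Star P: d = 1/p = 1/2.36×10^-3″ = 423.7 pc
Star P: M = m − 5 log₁₀ d + 5 = 12.79 − 5·2.6271 + 5 = 4.655
Star Q: d = 4.59 kpc = 4590 pc
Star Q: M = m − 5 log₁₀ d + 5 = 15.60 − 5·3.6618 + 5 = 2.291
ΔM = M_P − M_Q = 4.655 − (2.291) = 2.364; smaller M is more luminous → Star Q.
L ratio = 10^(0.4 |ΔM|) = 10^0.945 = 8.820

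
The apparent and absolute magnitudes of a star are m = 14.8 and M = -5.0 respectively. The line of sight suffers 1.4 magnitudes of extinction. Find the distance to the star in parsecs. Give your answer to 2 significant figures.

d ≈ 48000 pc

m − M = 5 log₁₀(d/10 pc) + A  ⇒  14.8 − (-5.0) − 1.4 = 5 log₁₀(d/10)
18.400 = 5 log₁₀(d/10)
log₁₀ d = (m − M − A)/5 + 1 = 4.6800
d = 10^4.6800 = 47860 pc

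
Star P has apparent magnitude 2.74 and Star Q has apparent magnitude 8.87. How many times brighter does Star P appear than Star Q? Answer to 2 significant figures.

280

Δm = 2.74 − (8.87) = -6.13
Flux ratio = 10^(−0.4 Δm) = 10^(−0.4 × -6.13) = 10^2.452 = 283.1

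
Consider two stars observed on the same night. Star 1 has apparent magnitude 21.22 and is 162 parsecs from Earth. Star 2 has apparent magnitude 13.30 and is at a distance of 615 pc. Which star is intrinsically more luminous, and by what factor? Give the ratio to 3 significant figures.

Star 1: M = m − 5 log₁₀ d + 5 = 21.22 − 5·2.2095 + 5 = 15.172
Star 2: M = m − 5 log₁₀ d + 5 = 13.30 − 5·2.7889 + 5 = 4.356
ΔM = M_1 − M_2 = 15.172 − (4.356) = 10.817; smaller M is more luminous → Star 2.
L ratio = 10^(0.4 |ΔM|) = 10^4.327 = 21220

Star 2 is more luminous, by a factor of 21200.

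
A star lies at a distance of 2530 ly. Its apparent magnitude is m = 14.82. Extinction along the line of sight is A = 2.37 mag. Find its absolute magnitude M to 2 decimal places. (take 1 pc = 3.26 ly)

M ≈ 3.00

d = 2530 ly / 3.26 = 776.1 pc
5 log₁₀(d/10 pc) = 5 log₁₀(776.1) − 5 = 9.450
M = m − 5 log₁₀(d/10) − A = 14.82 − 9.450 − 2.37 = 3.000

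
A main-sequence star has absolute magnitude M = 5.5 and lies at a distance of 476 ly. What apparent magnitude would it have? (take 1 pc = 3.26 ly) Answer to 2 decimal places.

m ≈ 11.32

d = 476 ly / 3.26 = 146.0 pc
m = M + 5 log₁₀ d − 5 = 5.5 + 5·2.1644 − 5 = 11.322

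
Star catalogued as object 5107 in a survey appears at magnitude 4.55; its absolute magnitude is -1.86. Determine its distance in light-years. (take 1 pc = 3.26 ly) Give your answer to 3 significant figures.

d ≈ 624 ly

μ = m − M = 6.410
m − M = 5 log₁₀ d − 5
log₁₀ d = (m − M)/5 + 1 = 2.2820
d = 10^2.2820 = 191.4 pc
= 624.0 ly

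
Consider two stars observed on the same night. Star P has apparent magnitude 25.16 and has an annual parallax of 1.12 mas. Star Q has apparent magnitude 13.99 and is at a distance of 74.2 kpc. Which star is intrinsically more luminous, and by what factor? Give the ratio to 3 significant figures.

Star P: p = 1.12 mas = 1.12×10^-3″ → d = 1/p = 892.9 pc
Star P: M = m − 5 log₁₀ d + 5 = 25.16 − 5·2.9508 + 5 = 15.406
Star Q: d = 74.2 kpc = 74200 pc
Star Q: M = m − 5 log₁₀ d + 5 = 13.99 − 5·4.8704 + 5 = -5.362
ΔM = M_P − M_Q = 15.406 − (-5.362) = 20.768; smaller M is more luminous → Star Q.
L ratio = 10^(0.4 |ΔM|) = 10^8.307 = 2.029×10^8

Star Q is more luminous, by a factor of 2.03×10^8.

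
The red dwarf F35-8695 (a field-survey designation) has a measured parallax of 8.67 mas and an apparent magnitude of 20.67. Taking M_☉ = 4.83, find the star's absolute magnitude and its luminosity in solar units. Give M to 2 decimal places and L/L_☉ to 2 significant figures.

d = 1/p = 1000/8.67 mas = 115.3 pc
M = m − 5 log₁₀ d + 5 = 20.67 − 5·2.0620 + 5 = 15.360
M − M_☉ = 15.360 − 4.83 = 10.530
L/L_☉ = 10^(−0.4 × 10.530) = 6.137×10^-5

M ≈ 15.36; L/L_☉ ≈ 6.1×10^-5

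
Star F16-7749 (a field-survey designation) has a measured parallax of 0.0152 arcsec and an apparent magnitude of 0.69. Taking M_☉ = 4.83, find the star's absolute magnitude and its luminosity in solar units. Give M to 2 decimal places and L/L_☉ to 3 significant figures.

M ≈ -3.40; L/L_☉ ≈ 1960

d = 1/p = 1/0.0152″ = 65.79 pc
M = m − 5 log₁₀ d + 5 = 0.69 − 5·1.8182 + 5 = -3.401
M − M_☉ = -3.401 − 4.83 = -8.231
L/L_☉ = 10^(−0.4 × -8.231) = 1960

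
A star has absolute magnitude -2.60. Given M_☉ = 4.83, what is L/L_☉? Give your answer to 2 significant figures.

M − M_☉ = -2.60 − 4.83 = -7.430
L/L_☉ = 10^(−0.4 (M − M_☉)) = 10^2.972 = 937.6

L/L_☉ ≈ 940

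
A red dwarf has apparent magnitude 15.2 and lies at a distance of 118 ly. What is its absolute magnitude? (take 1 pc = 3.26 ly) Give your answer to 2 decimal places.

d = 118 ly / 3.26 = 36.20 pc
5 log₁₀(d/10 pc) = 5 log₁₀(36.20) − 5 = 2.793
M = m − 5 log₁₀(d/10) = 15.2 − 2.793 = 12.407

M ≈ 12.41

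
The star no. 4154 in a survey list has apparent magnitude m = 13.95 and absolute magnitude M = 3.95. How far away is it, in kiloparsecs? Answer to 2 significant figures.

d ≈ 1.0 kpc

Distance modulus: m − M = 13.95 − (3.95) = 10.000
m − M = 5 log₁₀ d − 5
log₁₀ d = (m − M)/5 + 1 = 3.0000
d = 10^3.0000 = 1000 pc
= 1.000 kpc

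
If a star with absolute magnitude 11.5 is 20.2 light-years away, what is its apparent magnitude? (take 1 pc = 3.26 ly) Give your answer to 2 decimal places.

d = 20.2 ly / 3.26 = 6.196 pc
m = M + 5 log₁₀ d − 5 = 11.5 + 5·0.7921 − 5 = 10.461

m ≈ 10.46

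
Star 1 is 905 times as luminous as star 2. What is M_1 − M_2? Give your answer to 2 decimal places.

Pogson: ΔM = −2.5 log₁₀(ratio) = −2.5 log₁₀(905) = −2.5 × 2.9566 = -7.392
Star 1 is brighter, so it has the smaller magnitude: the difference is negative.

M_1 − M_2 ≈ -7.39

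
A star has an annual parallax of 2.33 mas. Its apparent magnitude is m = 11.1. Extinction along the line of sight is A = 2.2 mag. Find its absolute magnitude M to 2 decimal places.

M ≈ 0.74

p = 2.33 mas = 2.33×10^-3″ → d = 1/p = 429.2 pc
5 log₁₀(d/10 pc) = 5 log₁₀(429.2) − 5 = 8.163
M = m − 5 log₁₀(d/10) − A = 11.1 − 8.163 − 2.2 = 0.737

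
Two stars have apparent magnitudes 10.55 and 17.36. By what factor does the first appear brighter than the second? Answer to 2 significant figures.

Magnitude difference = -6.81
Flux ratio = 10^(−0.4 Δm) = 10^(−0.4 × -6.81) = 10^2.724 = 529.7

530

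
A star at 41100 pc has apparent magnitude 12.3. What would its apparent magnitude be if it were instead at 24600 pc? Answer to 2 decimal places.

m ≈ 11.19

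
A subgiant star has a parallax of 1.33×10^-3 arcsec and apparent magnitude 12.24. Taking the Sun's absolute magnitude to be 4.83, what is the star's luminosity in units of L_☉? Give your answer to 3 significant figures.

d = 1/p = 1/1.33×10^-3″ = 751.9 pc
M = m − 5 log₁₀ d + 5 = 12.24 − 5·2.8761 + 5 = 2.859
M − M_☉ = 2.859 − 4.83 = -1.971
L/L_☉ = 10^(−0.4 × -1.971) = 6.142

L/L_☉ ≈ 6.14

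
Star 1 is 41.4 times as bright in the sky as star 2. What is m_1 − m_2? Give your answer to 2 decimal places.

m_1 − m_2 ≈ -4.04

Pogson: Δm = −2.5 log₁₀(ratio) = −2.5 log₁₀(41.4) = −2.5 × 1.6170 = -4.043
Star 1 is brighter, so it has the smaller magnitude: the difference is negative.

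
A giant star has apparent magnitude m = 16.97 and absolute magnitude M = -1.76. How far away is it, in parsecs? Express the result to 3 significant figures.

d ≈ 55700 pc

Distance modulus: m − M = 16.97 − (-1.76) = 18.730
m − M = 5 log₁₀ d − 5
log₁₀ d = (m − M)/5 + 1 = 4.7460
d = 10^4.7460 = 55720 pc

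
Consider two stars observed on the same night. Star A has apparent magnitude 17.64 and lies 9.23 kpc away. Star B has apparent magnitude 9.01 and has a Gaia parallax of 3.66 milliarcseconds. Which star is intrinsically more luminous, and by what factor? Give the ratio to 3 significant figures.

Star B is more luminous, by a factor of 2.48.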